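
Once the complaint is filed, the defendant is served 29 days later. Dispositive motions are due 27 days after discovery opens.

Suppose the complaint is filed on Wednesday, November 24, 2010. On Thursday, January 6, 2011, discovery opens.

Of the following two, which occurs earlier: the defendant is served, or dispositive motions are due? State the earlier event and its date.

The defendant is served — Thursday, December 23, 2010

The complaint is filed: Nov 24, 2010.
The defendant is served: Nov 24, 2010 + 29 days = Dec 23, 2010.
Discovery opens: Jan 6, 2011.
Dispositive motions are due: Jan 6, 2011 + 27 days = Feb 2, 2011.
Comparing: the defendant is served on Dec 23, 2010 vs dispositive motions are due on Feb 2, 2011. Earlier: the defendant is served.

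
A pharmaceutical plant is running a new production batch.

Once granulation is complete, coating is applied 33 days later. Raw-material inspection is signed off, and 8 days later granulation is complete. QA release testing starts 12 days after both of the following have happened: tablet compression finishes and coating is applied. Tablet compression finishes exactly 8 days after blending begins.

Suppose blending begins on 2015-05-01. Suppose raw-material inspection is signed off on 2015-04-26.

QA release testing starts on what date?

Blending begins: May 1, 2015.
Tablet compression finishes: May 1, 2015 + 8 days = May 9, 2015.
Raw-material inspection is signed off: Apr 26, 2015.
Granulation is complete: Apr 26, 2015 + 8 days = May 4, 2015.
Coating is applied: May 4, 2015 + 33 days = Jun 6, 2015.
Both prerequisites met — tablet compression finishes (May 9, 2015), coating is applied (Jun 6, 2015); the later is Jun 6, 2015.
QA release testing starts: Jun 6, 2015 + 12 days = Jun 18, 2015.

2015-06-18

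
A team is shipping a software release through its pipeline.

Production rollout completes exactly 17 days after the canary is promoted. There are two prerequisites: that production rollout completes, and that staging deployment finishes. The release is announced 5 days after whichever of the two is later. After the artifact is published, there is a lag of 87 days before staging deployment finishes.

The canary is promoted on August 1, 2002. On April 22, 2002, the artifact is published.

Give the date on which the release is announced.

The canary is promoted: Aug 1, 2002.
Production rollout completes: Aug 1, 2002 + 17 days = Aug 18, 2002.
The artifact is published: Apr 22, 2002.
Staging deployment finishes: Apr 22, 2002 + 87 days = Jul 18, 2002.
Both prerequisites met — production rollout completes (Aug 18, 2002), staging deployment finishes (Jul 18, 2002); the later is Aug 18, 2002.
The release is announced: Aug 18, 2002 + 5 days = Aug 23, 2002.

August 23, 2002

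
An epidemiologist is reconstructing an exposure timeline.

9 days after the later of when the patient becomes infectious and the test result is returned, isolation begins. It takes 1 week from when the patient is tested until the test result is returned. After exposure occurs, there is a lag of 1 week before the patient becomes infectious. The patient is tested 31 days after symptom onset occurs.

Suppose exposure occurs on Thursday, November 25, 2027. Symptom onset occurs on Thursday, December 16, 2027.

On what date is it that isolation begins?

Exposure occurs: Nov 25, 2027.
The patient becomes infectious: Nov 25, 2027 + 1 week = Dec 2, 2027.
Symptom onset occurs: Dec 16, 2027.
The patient is tested: Dec 16, 2027 + 31 days = Jan 16, 2028.
The test result is returned: Jan 16, 2028 + 1 week = Jan 23, 2028.
Both prerequisites met — the patient becomes infectious (Dec 2, 2027), the test result is returned (Jan 23, 2028); the later is Jan 23, 2028.
Isolation begins: Jan 23, 2028 + 9 days = Feb 1, 2028.

Tuesday, February 1, 2028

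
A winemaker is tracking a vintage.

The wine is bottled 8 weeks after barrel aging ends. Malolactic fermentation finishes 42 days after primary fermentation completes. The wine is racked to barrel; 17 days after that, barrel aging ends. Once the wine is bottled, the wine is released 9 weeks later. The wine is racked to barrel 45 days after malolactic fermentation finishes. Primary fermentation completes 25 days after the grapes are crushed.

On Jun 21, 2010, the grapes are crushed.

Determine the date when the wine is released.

The grapes are crushed: Jun 21, 2010.
Primary fermentation completes: Jun 21, 2010 + 25 days = Jul 16, 2010.
Malolactic fermentation finishes: Jul 16, 2010 + 42 days = Aug 27, 2010.
The wine is racked to barrel: Aug 27, 2010 + 45 days = Oct 11, 2010.
Barrel aging ends: Oct 11, 2010 + 17 days = Oct 28, 2010.
The wine is bottled: Oct 28, 2010 + 8 weeks = Dec 23, 2010.
The wine is released: Dec 23, 2010 + 9 weeks = Feb 24, 2011.

Feb 24, 2011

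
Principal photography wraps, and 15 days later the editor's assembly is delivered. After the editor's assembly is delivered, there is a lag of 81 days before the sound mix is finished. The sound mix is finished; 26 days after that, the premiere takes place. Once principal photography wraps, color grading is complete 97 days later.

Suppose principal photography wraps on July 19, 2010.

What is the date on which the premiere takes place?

Principal photography wraps: Jul 19, 2010.
The editor's assembly is delivered: Jul 19, 2010 + 15 days = Aug 3, 2010.
The sound mix is finished: Aug 3, 2010 + 81 days = Oct 23, 2010.
The premiere takes place: Oct 23, 2010 + 26 days = Nov 18, 2010.

November 18, 2010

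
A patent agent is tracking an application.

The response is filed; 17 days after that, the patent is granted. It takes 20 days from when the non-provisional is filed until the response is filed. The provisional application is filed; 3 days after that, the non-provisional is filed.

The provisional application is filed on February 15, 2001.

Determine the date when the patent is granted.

The provisional application is filed: Feb 15, 2001.
The non-provisional is filed: Feb 15, 2001 + 3 days = Feb 18, 2001.
The response is filed: Feb 18, 2001 + 20 days = Mar 10, 2001.
The patent is granted: Mar 10, 2001 + 17 days = Mar 27, 2001.

March 27, 2001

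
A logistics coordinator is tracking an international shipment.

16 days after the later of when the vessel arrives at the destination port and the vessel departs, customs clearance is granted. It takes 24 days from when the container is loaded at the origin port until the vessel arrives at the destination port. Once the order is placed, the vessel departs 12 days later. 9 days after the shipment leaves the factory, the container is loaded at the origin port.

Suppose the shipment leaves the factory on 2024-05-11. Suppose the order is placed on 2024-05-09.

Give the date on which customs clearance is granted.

The shipment leaves the factory: May 11, 2024.
The container is loaded at the origin port: May 11, 2024 + 9 days = May 20, 2024.
The vessel arrives at the destination port: May 20, 2024 + 24 days = Jun 13, 2024.
The order is placed: May 9, 2024.
The vessel departs: May 9, 2024 + 12 days = May 21, 2024.
Both prerequisites met — the vessel arrives at the destination port (Jun 13, 2024), the vessel departs (May 21, 2024); the later is Jun 13, 2024.
Customs clearance is granted: Jun 13, 2024 + 16 days = Jun 29, 2024.

2024-06-29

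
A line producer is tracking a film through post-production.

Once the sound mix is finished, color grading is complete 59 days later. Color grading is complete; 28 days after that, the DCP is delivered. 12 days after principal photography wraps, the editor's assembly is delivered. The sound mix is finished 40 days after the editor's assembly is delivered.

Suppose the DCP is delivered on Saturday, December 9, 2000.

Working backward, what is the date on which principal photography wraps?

The DCP is delivered: Dec 9, 2000.
Color grading is complete: Dec 9, 2000 − 28 days = Nov 11, 2000.
The sound mix is finished: Nov 11, 2000 − 59 days = Sep 13, 2000.
The editor's assembly is delivered: Sep 13, 2000 − 40 days = Aug 4, 2000.
Principal photography wraps: Aug 4, 2000 − 12 days = Jul 23, 2000.

Sunday, July 23, 2000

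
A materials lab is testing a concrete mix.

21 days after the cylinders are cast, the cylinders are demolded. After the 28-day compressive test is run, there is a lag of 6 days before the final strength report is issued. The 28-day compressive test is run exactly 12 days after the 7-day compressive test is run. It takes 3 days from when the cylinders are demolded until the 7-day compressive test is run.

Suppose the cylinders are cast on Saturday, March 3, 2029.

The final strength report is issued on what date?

The cylinders are cast: Mar 3, 2029.
The cylinders are demolded: Mar 3, 2029 + 21 days = Mar 24, 2029.
The 7-day compressive test is run: Mar 24, 2029 + 3 days = Mar 27, 2029.
The 28-day compressive test is run: Mar 27, 2029 + 12 days = Apr 8, 2029.
The final strength report is issued: Apr 8, 2029 + 6 days = Apr 14, 2029.

Saturday, April 14, 2029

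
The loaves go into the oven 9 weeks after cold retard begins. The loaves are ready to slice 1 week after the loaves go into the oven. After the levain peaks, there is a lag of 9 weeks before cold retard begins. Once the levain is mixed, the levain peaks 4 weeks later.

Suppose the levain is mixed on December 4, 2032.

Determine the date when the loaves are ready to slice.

May 14, 2033

The levain is mixed: Dec 4, 2032.
The levain peaks: Dec 4, 2032 + 4 weeks = Jan 1, 2033.
Cold retard begins: Jan 1, 2033 + 9 weeks = Mar 5, 2033.
The loaves go into the oven: Mar 5, 2033 + 9 weeks = May 7, 2033.
The loaves are ready to slice: May 7, 2033 + 1 week = May 14, 2033.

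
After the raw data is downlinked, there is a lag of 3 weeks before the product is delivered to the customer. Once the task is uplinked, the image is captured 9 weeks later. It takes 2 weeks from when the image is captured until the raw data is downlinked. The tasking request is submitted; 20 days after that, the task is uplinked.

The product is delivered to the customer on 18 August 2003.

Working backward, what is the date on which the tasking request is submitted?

22 April 2003

The product is delivered to the customer: Aug 18, 2003.
The raw data is downlinked: Aug 18, 2003 − 3 weeks = Jul 28, 2003.
The image is captured: Jul 28, 2003 − 2 weeks = Jul 14, 2003.
The task is uplinked: Jul 14, 2003 − 9 weeks = May 12, 2003.
The tasking request is submitted: May 12, 2003 − 20 days = Apr 22, 2003.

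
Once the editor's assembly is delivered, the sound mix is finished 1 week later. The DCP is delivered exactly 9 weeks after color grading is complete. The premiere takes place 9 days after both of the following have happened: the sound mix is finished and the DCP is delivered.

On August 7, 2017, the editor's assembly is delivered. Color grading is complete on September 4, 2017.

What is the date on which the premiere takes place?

November 15, 2017

The editor's assembly is delivered: Aug 7, 2017.
The sound mix is finished: Aug 7, 2017 + 1 week = Aug 14, 2017.
Color grading is complete: Sep 4, 2017.
The DCP is delivered: Sep 4, 2017 + 9 weeks = Nov 6, 2017.
Both prerequisites met — the sound mix is finished (Aug 14, 2017), the DCP is delivered (Nov 6, 2017); the later is Nov 6, 2017.
The premiere takes place: Nov 6, 2017 + 9 days = Nov 15, 2017.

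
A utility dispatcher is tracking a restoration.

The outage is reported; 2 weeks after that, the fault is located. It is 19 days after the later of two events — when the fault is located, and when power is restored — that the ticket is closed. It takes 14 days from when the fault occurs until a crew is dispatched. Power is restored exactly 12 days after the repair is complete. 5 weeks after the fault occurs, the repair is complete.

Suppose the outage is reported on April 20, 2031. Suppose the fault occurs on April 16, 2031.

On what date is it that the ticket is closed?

June 21, 2031

The outage is reported: Apr 20, 2031.
The fault is located: Apr 20, 2031 + 2 weeks = May 4, 2031.
The fault occurs: Apr 16, 2031.
The repair is complete: Apr 16, 2031 + 5 weeks = May 21, 2031.
Power is restored: May 21, 2031 + 12 days = Jun 2, 2031.
Both prerequisites met — the fault is located (May 4, 2031), power is restored (Jun 2, 2031); the later is Jun 2, 2031.
The ticket is closed: Jun 2, 2031 + 19 days = Jun 21, 2031.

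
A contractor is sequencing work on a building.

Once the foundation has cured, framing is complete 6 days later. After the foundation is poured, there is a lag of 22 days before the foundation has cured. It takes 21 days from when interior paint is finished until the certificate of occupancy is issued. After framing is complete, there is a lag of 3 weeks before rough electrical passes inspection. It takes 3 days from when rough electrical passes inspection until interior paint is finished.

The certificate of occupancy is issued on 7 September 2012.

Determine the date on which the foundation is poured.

The certificate of occupancy is issued: Sep 7, 2012.
Interior paint is finished: Sep 7, 2012 − 21 days = Aug 17, 2012.
Rough electrical passes inspection: Aug 17, 2012 − 3 days = Aug 14, 2012.
Framing is complete: Aug 14, 2012 − 3 weeks = Jul 24, 2012.
The foundation has cured: Jul 24, 2012 − 6 days = Jul 18, 2012.
The foundation is poured: Jul 18, 2012 − 22 days = Jun 26, 2012.

26 June 2012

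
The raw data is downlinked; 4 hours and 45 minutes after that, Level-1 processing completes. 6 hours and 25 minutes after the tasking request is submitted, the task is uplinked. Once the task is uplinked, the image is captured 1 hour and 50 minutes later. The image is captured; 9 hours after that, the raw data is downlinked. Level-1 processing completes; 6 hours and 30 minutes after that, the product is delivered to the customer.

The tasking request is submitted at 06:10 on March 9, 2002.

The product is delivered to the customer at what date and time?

10:40 on March 10, 2002

The tasking request is submitted: 06:10 Mar 9, 2002.
The task is uplinked: 06:10 Mar 9, 2002 + 6h25m = 12:35 Mar 9, 2002.
The image is captured: 12:35 Mar 9, 2002 + 1h50m = 14:25 Mar 9, 2002.
The raw data is downlinked: 14:25 Mar 9, 2002 + 9h = 23:25 Mar 9, 2002.
Level-1 processing completes: 23:25 Mar 9, 2002 + 4h45m = 04:10 Mar 10, 2002.
The product is delivered to the customer: 04:10 Mar 10, 2002 + 6h30m = 10:40 Mar 10, 2002.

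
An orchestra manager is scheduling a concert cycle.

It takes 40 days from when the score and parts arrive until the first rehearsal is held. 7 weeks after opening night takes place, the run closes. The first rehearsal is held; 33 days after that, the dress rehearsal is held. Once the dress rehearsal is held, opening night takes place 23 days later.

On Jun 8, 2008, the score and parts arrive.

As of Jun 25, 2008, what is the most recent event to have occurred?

The score and parts arrive

The score and parts arrive: Jun 8, 2008.
The first rehearsal is held: Jun 8, 2008 + 40 days = Jul 18, 2008.
The dress rehearsal is held: Jul 18, 2008 + 33 days = Aug 20, 2008.
Opening night takes place: Aug 20, 2008 + 23 days = Sep 12, 2008.
The run closes: Sep 12, 2008 + 7 weeks = Oct 31, 2008.
Jun 25, 2008 falls between when the score and parts arrive (Jun 8, 2008) and when the first rehearsal is held (Jul 18, 2008).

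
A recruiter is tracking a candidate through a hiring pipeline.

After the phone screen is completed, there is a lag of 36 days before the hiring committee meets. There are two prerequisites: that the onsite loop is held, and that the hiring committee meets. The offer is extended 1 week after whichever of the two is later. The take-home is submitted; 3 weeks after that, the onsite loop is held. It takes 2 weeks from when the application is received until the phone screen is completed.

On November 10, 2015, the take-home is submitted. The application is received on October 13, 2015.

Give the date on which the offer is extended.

The take-home is submitted: Nov 10, 2015.
The onsite loop is held: Nov 10, 2015 + 3 weeks = Dec 1, 2015.
The application is received: Oct 13, 2015.
The phone screen is completed: Oct 13, 2015 + 2 weeks = Oct 27, 2015.
The hiring committee meets: Oct 27, 2015 + 36 days = Dec 2, 2015.
Both prerequisites met — the onsite loop is held (Dec 1, 2015), the hiring committee meets (Dec 2, 2015); the later is Dec 2, 2015.
The offer is extended: Dec 2, 2015 + 1 week = Dec 9, 2015.

December 9, 2015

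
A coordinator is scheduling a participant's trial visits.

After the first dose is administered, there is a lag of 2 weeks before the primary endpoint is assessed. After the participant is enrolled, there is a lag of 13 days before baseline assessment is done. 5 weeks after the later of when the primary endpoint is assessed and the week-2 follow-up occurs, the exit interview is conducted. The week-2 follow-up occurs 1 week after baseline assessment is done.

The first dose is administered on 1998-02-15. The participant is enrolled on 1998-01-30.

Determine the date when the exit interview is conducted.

1998-04-05

The first dose is administered: Feb 15, 1998.
The primary endpoint is assessed: Feb 15, 1998 + 2 weeks = Mar 1, 1998.
The participant is enrolled: Jan 30, 1998.
Baseline assessment is done: Jan 30, 1998 + 13 days = Feb 12, 1998.
The week-2 follow-up occurs: Feb 12, 1998 + 1 week = Feb 19, 1998.
Both prerequisites met — the primary endpoint is assessed (Mar 1, 1998), the week-2 follow-up occurs (Feb 19, 1998); the later is Mar 1, 1998.
The exit interview is conducted: Mar 1, 1998 + 5 weeks = Apr 5, 1998.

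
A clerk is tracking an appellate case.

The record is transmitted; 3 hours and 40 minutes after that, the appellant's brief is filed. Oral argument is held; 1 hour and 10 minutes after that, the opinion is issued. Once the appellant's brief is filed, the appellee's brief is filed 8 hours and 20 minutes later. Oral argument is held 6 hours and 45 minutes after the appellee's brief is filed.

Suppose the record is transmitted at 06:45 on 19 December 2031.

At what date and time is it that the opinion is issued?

The record is transmitted: 06:45 Dec 19, 2031.
The appellant's brief is filed: 06:45 Dec 19, 2031 + 3h40m = 10:25 Dec 19, 2031.
The appellee's brief is filed: 10:25 Dec 19, 2031 + 8h20m = 18:45 Dec 19, 2031.
Oral argument is held: 18:45 Dec 19, 2031 + 6h45m = 01:30 Dec 20, 2031.
The opinion is issued: 01:30 Dec 20, 2031 + 1h10m = 02:40 Dec 20, 2031.

02:40 on 20 December 2031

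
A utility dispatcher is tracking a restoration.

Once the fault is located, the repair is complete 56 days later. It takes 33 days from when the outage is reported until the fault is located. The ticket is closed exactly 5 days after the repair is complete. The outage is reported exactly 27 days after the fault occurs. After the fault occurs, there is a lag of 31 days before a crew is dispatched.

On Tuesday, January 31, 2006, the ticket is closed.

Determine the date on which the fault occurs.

The ticket is closed: Jan 31, 2006.
The repair is complete: Jan 31, 2006 − 5 days = Jan 26, 2006.
The fault is located: Jan 26, 2006 − 56 days = Dec 1, 2005.
The outage is reported: Dec 1, 2005 − 33 days = Oct 29, 2005.
The fault occurs: Oct 29, 2005 − 27 days = Oct 2, 2005.

Sunday, October 2, 2005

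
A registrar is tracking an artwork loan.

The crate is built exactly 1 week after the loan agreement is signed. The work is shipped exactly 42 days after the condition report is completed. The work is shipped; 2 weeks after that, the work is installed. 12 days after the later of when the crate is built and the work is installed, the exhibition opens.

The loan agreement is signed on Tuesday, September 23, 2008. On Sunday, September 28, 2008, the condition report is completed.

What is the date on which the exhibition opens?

The loan agreement is signed: Sep 23, 2008.
The crate is built: Sep 23, 2008 + 1 week = Sep 30, 2008.
The condition report is completed: Sep 28, 2008.
The work is shipped: Sep 28, 2008 + 42 days = Nov 9, 2008.
The work is installed: Nov 9, 2008 + 2 weeks = Nov 23, 2008.
Both prerequisites met — the crate is built (Sep 30, 2008), the work is installed (Nov 23, 2008); the later is Nov 23, 2008.
The exhibition opens: Nov 23, 2008 + 12 days = Dec 5, 2008.

Friday, December 5, 2008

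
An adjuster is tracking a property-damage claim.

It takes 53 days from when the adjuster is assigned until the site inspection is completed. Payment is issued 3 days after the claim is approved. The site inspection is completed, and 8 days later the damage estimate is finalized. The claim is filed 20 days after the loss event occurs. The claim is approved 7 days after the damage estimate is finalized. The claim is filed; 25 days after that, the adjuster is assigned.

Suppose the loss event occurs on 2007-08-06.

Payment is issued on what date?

2007-11-30

The loss event occurs: Aug 6, 2007.
The claim is filed: Aug 6, 2007 + 20 days = Aug 26, 2007.
The adjuster is assigned: Aug 26, 2007 + 25 days = Sep 20, 2007.
The site inspection is completed: Sep 20, 2007 + 53 days = Nov 12, 2007.
The damage estimate is finalized: Nov 12, 2007 + 8 days = Nov 20, 2007.
The claim is approved: Nov 20, 2007 + 7 days = Nov 27, 2007.
Payment is issued: Nov 27, 2007 + 3 days = Nov 30, 2007.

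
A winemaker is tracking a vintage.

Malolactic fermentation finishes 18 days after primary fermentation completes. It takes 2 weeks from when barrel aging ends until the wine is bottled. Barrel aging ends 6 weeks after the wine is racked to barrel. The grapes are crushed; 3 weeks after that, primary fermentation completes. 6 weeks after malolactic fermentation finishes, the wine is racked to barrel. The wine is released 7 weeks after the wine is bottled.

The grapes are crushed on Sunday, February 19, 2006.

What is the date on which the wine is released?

Thursday, August 24, 2006

The grapes are crushed: Feb 19, 2006.
Primary fermentation completes: Feb 19, 2006 + 3 weeks = Mar 12, 2006.
Malolactic fermentation finishes: Mar 12, 2006 + 18 days = Mar 30, 2006.
The wine is racked to barrel: Mar 30, 2006 + 6 weeks = May 11, 2006.
Barrel aging ends: May 11, 2006 + 6 weeks = Jun 22, 2006.
The wine is bottled: Jun 22, 2006 + 2 weeks = Jul 6, 2006.
The wine is released: Jul 6, 2006 + 7 weeks = Aug 24, 2006.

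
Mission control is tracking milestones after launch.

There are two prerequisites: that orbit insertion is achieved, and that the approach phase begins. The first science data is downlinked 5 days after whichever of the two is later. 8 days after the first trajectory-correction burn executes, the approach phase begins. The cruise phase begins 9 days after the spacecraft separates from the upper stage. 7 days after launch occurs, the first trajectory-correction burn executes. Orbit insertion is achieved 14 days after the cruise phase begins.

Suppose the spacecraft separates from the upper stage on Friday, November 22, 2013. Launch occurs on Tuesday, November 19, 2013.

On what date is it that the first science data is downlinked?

The spacecraft separates from the upper stage: Nov 22, 2013.
The cruise phase begins: Nov 22, 2013 + 9 days = Dec 1, 2013.
Orbit insertion is achieved: Dec 1, 2013 + 14 days = Dec 15, 2013.
Launch occurs: Nov 19, 2013.
The first trajectory-correction burn executes: Nov 19, 2013 + 7 days = Nov 26, 2013.
The approach phase begins: Nov 26, 2013 + 8 days = Dec 4, 2013.
Both prerequisites met — orbit insertion is achieved (Dec 15, 2013), the approach phase begins (Dec 4, 2013); the later is Dec 15, 2013.
The first science data is downlinked: Dec 15, 2013 + 5 days = Dec 20, 2013.

Friday, December 20, 2013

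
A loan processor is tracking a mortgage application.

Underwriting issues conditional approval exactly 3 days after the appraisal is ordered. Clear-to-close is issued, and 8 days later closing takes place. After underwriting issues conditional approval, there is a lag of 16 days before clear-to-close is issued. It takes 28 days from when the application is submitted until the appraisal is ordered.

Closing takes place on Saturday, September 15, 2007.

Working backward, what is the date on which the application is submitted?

Closing takes place: Sep 15, 2007.
Clear-to-close is issued: Sep 15, 2007 − 8 days = Sep 7, 2007.
Underwriting issues conditional approval: Sep 7, 2007 − 16 days = Aug 22, 2007.
The appraisal is ordered: Aug 22, 2007 − 3 days = Aug 19, 2007.
The application is submitted: Aug 19, 2007 − 28 days = Jul 22, 2007.

Sunday, July 22, 2007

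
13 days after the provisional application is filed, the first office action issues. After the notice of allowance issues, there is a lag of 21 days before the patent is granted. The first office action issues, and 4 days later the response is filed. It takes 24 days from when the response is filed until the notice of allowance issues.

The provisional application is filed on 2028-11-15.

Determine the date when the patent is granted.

2029-01-16

The provisional application is filed: Nov 15, 2028.
The first office action issues: Nov 15, 2028 + 13 days = Nov 28, 2028.
The response is filed: Nov 28, 2028 + 4 days = Dec 2, 2028.
The notice of allowance issues: Dec 2, 2028 + 24 days = Dec 26, 2028.
The patent is granted: Dec 26, 2028 + 21 days = Jan 16, 2029.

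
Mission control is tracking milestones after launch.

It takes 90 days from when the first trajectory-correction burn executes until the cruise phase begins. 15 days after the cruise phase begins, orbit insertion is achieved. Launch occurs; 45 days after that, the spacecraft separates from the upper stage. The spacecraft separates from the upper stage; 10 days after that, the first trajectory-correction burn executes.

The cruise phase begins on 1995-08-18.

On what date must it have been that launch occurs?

1995-03-26

The cruise phase begins: Aug 18, 1995.
The first trajectory-correction burn executes: Aug 18, 1995 − 90 days = May 20, 1995.
The spacecraft separates from the upper stage: May 20, 1995 − 10 days = May 10, 1995.
Launch occurs: May 10, 1995 − 45 days = Mar 26, 1995.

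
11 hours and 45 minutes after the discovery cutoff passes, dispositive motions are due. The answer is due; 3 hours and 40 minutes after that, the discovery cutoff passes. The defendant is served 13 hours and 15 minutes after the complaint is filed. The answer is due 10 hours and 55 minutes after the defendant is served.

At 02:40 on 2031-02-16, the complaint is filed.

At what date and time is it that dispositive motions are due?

The complaint is filed: 02:40 Feb 16, 2031.
The defendant is served: 02:40 Feb 16, 2031 + 13h15m = 15:55 Feb 16, 2031.
The answer is due: 15:55 Feb 16, 2031 + 10h55m = 02:50 Feb 17, 2031.
The discovery cutoff passes: 02:50 Feb 17, 2031 + 3h40m = 06:30 Feb 17, 2031.
Dispositive motions are due: 06:30 Feb 17, 2031 + 11h45m = 18:15 Feb 17, 2031.

18:15 on 2031-02-17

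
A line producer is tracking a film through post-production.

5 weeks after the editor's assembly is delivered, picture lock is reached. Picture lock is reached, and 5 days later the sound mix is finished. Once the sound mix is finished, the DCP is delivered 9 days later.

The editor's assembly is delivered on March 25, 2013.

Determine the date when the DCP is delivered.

The editor's assembly is delivered: Mar 25, 2013.
Picture lock is reached: Mar 25, 2013 + 5 weeks = Apr 29, 2013.
The sound mix is finished: Apr 29, 2013 + 5 days = May 4, 2013.
The DCP is delivered: May 4, 2013 + 9 days = May 13, 2013.

May 13, 2013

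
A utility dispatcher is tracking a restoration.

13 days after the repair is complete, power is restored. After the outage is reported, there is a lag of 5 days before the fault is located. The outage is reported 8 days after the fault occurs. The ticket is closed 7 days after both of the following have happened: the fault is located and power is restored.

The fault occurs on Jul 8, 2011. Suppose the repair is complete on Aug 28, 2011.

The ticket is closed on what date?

The fault occurs: Jul 8, 2011.
The outage is reported: Jul 8, 2011 + 8 days = Jul 16, 2011.
The fault is located: Jul 16, 2011 + 5 days = Jul 21, 2011.
The repair is complete: Aug 28, 2011.
Power is restored: Aug 28, 2011 + 13 days = Sep 10, 2011.
Both prerequisites met — the fault is located (Jul 21, 2011), power is restored (Sep 10, 2011); the later is Sep 10, 2011.
The ticket is closed: Sep 10, 2011 + 7 days = Sep 17, 2011.

Sep 17, 2011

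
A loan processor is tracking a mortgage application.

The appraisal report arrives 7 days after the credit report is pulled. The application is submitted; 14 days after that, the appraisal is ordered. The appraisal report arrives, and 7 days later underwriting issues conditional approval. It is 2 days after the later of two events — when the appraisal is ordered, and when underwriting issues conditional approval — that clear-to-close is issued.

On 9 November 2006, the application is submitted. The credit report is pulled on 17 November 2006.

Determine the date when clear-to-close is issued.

3 December 2006

The application is submitted: Nov 9, 2006.
The appraisal is ordered: Nov 9, 2006 + 14 days = Nov 23, 2006.
The credit report is pulled: Nov 17, 2006.
The appraisal report arrives: Nov 17, 2006 + 7 days = Nov 24, 2006.
Underwriting issues conditional approval: Nov 24, 2006 + 7 days = Dec 1, 2006.
Both prerequisites met — the appraisal is ordered (Nov 23, 2006), underwriting issues conditional approval (Dec 1, 2006); the later is Dec 1, 2006.
Clear-to-close is issued: Dec 1, 2006 + 2 days = Dec 3, 2006.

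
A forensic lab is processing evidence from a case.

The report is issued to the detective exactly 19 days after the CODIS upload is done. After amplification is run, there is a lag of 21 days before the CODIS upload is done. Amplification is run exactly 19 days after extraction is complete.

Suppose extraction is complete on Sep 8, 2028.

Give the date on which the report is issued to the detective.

Nov 6, 2028

Extraction is complete: Sep 8, 2028.
Amplification is run: Sep 8, 2028 + 19 days = Sep 27, 2028.
The CODIS upload is done: Sep 27, 2028 + 21 days = Oct 18, 2028.
The report is issued to the detective: Oct 18, 2028 + 19 days = Nov 6, 2028.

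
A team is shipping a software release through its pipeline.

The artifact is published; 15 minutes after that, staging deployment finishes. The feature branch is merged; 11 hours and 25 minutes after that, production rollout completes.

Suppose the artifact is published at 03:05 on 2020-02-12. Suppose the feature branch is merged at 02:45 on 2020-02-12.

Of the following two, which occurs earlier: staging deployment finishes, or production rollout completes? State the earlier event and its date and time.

The artifact is published: 03:05 Feb 12, 2020.
Staging deployment finishes: 03:05 Feb 12, 2020 + 15m = 03:20 Feb 12, 2020.
The feature branch is merged: 02:45 Feb 12, 2020.
Production rollout completes: 02:45 Feb 12, 2020 + 11h25m = 14:10 Feb 12, 2020.
Comparing: staging deployment finishes at 03:20 Feb 12, 2020 vs production rollout completes at 14:10 Feb 12, 2020. Earlier: staging deployment finishes.

Staging deployment finishes — 03:20 on 2020-02-12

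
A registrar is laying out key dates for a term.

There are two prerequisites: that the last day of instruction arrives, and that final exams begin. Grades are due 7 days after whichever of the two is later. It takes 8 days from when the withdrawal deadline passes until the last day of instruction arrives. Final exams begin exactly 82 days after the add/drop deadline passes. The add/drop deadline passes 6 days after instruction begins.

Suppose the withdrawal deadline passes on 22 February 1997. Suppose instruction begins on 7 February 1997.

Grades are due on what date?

13 May 1997

The withdrawal deadline passes: Feb 22, 1997.
The last day of instruction arrives: Feb 22, 1997 + 8 days = Mar 2, 1997.
Instruction begins: Feb 7, 1997.
The add/drop deadline passes: Feb 7, 1997 + 6 days = Feb 13, 1997.
Final exams begin: Feb 13, 1997 + 82 days = May 6, 1997.
Both prerequisites met — the last day of instruction arrives (Mar 2, 1997), final exams begin (May 6, 1997); the later is May 6, 1997.
Grades are due: May 6, 1997 + 7 days = May 13, 1997.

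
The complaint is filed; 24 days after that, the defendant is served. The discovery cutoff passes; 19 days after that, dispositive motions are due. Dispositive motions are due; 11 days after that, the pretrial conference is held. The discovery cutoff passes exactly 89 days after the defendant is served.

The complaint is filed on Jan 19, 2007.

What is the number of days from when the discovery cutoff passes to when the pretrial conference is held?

30 days

Causal path: the discovery cutoff passes → dispositive motions are due → the pretrial conference is held.
Total delay along the path: 19 + 11 = 30 days.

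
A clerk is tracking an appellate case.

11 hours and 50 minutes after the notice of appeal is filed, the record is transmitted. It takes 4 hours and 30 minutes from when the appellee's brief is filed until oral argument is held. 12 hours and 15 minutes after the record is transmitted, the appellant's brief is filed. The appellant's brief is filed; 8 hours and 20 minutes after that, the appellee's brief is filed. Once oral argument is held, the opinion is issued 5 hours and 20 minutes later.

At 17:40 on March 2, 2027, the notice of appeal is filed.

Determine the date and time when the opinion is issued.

The notice of appeal is filed: 17:40 Mar 2, 2027.
The record is transmitted: 17:40 Mar 2, 2027 + 11h50m = 05:30 Mar 3, 2027.
The appellant's brief is filed: 05:30 Mar 3, 2027 + 12h15m = 17:45 Mar 3, 2027.
The appellee's brief is filed: 17:45 Mar 3, 2027 + 8h20m = 02:05 Mar 4, 2027.
Oral argument is held: 02:05 Mar 4, 2027 + 4h30m = 06:35 Mar 4, 2027.
The opinion is issued: 06:35 Mar 4, 2027 + 5h20m = 11:55 Mar 4, 2027.

11:55 on March 4, 2027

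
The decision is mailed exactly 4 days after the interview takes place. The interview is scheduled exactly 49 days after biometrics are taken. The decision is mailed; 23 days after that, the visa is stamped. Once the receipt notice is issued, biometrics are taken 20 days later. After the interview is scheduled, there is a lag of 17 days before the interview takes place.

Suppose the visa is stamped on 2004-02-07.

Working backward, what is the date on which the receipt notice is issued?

The visa is stamped: Feb 7, 2004.
The decision is mailed: Feb 7, 2004 − 23 days = Jan 15, 2004.
The interview takes place: Jan 15, 2004 − 4 days = Jan 11, 2004.
The interview is scheduled: Jan 11, 2004 − 17 days = Dec 25, 2003.
Biometrics are taken: Dec 25, 2003 − 49 days = Nov 6, 2003.
The receipt notice is issued: Nov 6, 2003 − 20 days = Oct 17, 2003.

2003-10-17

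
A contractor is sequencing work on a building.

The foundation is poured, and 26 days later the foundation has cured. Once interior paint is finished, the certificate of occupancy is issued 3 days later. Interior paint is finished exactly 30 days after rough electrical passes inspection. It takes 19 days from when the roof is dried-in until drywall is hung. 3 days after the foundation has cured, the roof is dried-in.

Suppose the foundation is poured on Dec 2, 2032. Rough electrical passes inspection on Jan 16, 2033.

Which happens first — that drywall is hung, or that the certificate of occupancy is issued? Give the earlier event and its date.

The foundation is poured: Dec 2, 2032.
The foundation has cured: Dec 2, 2032 + 26 days = Dec 28, 2032.
The roof is dried-in: Dec 28, 2032 + 3 days = Dec 31, 2032.
Drywall is hung: Dec 31, 2032 + 19 days = Jan 19, 2033.
Rough electrical passes inspection: Jan 16, 2033.
Interior paint is finished: Jan 16, 2033 + 30 days = Feb 15, 2033.
The certificate of occupancy is issued: Feb 15, 2033 + 3 days = Feb 18, 2033.
Comparing: drywall is hung on Jan 19, 2033 vs the certificate of occupancy is issued on Feb 18, 2033. Earlier: drywall is hung.

Drywall is hung — Jan 19, 2033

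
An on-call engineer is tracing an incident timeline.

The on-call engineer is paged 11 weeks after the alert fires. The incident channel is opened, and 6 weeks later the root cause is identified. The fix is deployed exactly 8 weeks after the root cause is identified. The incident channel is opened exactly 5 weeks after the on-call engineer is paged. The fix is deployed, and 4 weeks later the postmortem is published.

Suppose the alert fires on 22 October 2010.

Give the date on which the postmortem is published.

The alert fires: Oct 22, 2010.
The on-call engineer is paged: Oct 22, 2010 + 11 weeks = Jan 7, 2011.
The incident channel is opened: Jan 7, 2011 + 5 weeks = Feb 11, 2011.
The root cause is identified: Feb 11, 2011 + 6 weeks = Mar 25, 2011.
The fix is deployed: Mar 25, 2011 + 8 weeks = May 20, 2011.
The postmortem is published: May 20, 2011 + 4 weeks = Jun 17, 2011.

17 June 2011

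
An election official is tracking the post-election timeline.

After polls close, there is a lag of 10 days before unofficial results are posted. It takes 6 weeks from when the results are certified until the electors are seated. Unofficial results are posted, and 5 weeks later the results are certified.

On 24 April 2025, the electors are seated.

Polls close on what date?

27 January 2025

The electors are seated: Apr 24, 2025.
The results are certified: Apr 24, 2025 − 6 weeks = Mar 13, 2025.
Unofficial results are posted: Mar 13, 2025 − 5 weeks = Feb 6, 2025.
Polls close: Feb 6, 2025 − 10 days = Jan 27, 2025.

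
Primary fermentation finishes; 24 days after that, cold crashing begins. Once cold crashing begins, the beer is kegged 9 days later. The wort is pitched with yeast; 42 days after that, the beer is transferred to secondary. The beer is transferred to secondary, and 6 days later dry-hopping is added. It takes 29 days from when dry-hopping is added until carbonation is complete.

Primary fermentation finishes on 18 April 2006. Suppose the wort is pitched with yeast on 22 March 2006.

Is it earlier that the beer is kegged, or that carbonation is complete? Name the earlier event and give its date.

Primary fermentation finishes: Apr 18, 2006.
Cold crashing begins: Apr 18, 2006 + 24 days = May 12, 2006.
The beer is kegged: May 12, 2006 + 9 days = May 21, 2006.
The wort is pitched with yeast: Mar 22, 2006.
The beer is transferred to secondary: Mar 22, 2006 + 42 days = May 3, 2006.
Dry-hopping is added: May 3, 2006 + 6 days = May 9, 2006.
Carbonation is complete: May 9, 2006 + 29 days = Jun 7, 2006.
Comparing: the beer is kegged on May 21, 2006 vs carbonation is complete on Jun 7, 2006. Earlier: the beer is kegged.

The beer is kegged — 21 May 2006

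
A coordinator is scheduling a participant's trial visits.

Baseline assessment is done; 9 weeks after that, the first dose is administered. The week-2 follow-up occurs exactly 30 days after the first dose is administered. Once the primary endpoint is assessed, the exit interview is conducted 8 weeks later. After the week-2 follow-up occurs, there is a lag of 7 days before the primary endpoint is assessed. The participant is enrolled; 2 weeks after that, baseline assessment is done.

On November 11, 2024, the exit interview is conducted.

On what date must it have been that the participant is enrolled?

The exit interview is conducted: Nov 11, 2024.
The primary endpoint is assessed: Nov 11, 2024 − 8 weeks = Sep 16, 2024.
The week-2 follow-up occurs: Sep 16, 2024 − 7 days = Sep 9, 2024.
The first dose is administered: Sep 9, 2024 − 30 days = Aug 10, 2024.
Baseline assessment is done: Aug 10, 2024 − 9 weeks = Jun 8, 2024.
The participant is enrolled: Jun 8, 2024 − 2 weeks = May 25, 2024.

May 25, 2024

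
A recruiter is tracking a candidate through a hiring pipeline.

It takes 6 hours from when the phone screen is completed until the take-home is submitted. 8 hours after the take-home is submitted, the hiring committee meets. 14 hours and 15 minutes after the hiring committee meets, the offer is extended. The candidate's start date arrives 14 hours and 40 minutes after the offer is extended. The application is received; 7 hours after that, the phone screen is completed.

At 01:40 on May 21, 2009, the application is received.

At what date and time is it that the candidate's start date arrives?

03:35 on May 23, 2009

The application is received: 01:40 May 21, 2009.
The phone screen is completed: 01:40 May 21, 2009 + 7h = 08:40 May 21, 2009.
The take-home is submitted: 08:40 May 21, 2009 + 6h = 14:40 May 21, 2009.
The hiring committee meets: 14:40 May 21, 2009 + 8h = 22:40 May 21, 2009.
The offer is extended: 22:40 May 21, 2009 + 14h15m = 12:55 May 22, 2009.
The candidate's start date arrives: 12:55 May 22, 2009 + 14h40m = 03:35 May 23, 2009.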